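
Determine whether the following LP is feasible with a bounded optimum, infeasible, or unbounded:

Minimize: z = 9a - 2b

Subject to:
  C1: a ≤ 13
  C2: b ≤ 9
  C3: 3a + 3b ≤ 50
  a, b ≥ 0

Feasible with a bounded optimal solution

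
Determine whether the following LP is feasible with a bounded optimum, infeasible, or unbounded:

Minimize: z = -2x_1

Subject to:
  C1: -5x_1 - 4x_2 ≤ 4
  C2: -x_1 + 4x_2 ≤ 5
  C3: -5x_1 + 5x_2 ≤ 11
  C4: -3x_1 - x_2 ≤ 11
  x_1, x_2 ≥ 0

Unbounded (objective can decrease without bound)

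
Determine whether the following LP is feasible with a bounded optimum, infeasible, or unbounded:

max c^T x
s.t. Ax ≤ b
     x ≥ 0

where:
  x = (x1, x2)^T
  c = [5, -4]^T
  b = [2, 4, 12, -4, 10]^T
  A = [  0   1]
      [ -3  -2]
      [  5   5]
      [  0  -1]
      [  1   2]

Infeasible (no feasible solution exists)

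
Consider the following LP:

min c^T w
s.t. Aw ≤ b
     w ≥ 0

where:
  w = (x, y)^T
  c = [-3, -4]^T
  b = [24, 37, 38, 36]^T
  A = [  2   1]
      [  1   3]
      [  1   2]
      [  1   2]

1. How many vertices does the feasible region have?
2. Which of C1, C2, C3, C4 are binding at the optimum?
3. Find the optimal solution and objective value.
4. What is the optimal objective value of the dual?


1. 4
2. C1, C2
3. x = 7, y = 10, z = -61
4. -61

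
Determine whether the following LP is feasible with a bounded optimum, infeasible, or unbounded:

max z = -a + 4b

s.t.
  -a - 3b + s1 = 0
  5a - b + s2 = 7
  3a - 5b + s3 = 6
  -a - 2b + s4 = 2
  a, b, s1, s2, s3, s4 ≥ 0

Unbounded (objective can increase without bound)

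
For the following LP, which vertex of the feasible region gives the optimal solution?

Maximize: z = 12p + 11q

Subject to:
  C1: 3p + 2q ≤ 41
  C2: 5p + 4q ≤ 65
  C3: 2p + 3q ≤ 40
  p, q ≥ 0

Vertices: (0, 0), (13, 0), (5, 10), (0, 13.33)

Evaluate the objective at each vertex of the feasible region:
  z(0, 0) = 0
  z(13, 0) = 156
  z(5, 10) = 170  ←
  z(0, 13.33) = 146.7
The maximum is at p = 5, q = 10.

(5, 10)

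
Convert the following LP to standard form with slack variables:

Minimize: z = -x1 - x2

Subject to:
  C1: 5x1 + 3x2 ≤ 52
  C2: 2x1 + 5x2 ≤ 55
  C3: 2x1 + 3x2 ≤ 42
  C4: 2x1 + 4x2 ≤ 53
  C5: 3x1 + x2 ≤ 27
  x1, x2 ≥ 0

min z = -x1 - x2

s.t.
  5x1 + 3x2 + s1 = 52
  2x1 + 5x2 + s2 = 55
  2x1 + 3x2 + s3 = 42
  2x1 + 4x2 + s4 = 53
  3x1 + x2 + s5 = 27
  x1, x2, s1, s2, s3, s4, s5 ≥ 0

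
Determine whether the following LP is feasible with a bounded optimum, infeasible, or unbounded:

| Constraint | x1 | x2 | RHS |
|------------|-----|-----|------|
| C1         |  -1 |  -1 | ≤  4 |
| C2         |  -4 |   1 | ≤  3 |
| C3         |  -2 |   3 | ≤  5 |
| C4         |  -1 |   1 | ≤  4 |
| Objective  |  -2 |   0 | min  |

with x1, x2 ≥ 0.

Unbounded (objective can decrease without bound)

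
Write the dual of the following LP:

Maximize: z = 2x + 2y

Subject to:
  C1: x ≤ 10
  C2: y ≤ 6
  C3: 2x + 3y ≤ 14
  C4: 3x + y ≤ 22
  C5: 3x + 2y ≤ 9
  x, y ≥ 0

Primal max cᵀx s.t. Ax ≤ b, x ≥ 0  →  Dual min bᵀy s.t. Aᵀy ≥ c, y ≥ 0.

Minimize: z = 10y1 + 6y2 + 14y3 + 22y4 + 9y5

Subject to:
  y1 + 2y3 + 3y4 + 3y5 ≥ 2
  y2 + 3y3 + y4 + 2y5 ≥ 2
  y1, y2, y3, y4, y5 ≥ 0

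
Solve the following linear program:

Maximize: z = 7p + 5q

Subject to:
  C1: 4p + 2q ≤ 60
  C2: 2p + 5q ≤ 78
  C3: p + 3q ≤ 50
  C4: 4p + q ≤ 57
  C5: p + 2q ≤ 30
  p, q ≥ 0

Evaluate the objective at each vertex of the feasible region:
  z(0, 0) = 0
  z(14.25, 0) = 99.75
  z(13.5, 3) = 109.5
  z(10, 10) = 120  ←
  z(0, 15) = 75
The maximum is at p = 10, q = 10.

p = 10, q = 10, z = 120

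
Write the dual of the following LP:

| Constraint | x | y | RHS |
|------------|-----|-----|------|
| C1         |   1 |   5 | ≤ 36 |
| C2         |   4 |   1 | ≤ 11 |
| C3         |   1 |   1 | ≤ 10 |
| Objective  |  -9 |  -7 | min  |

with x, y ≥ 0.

Primal min cᵀx s.t. Ax ≤ b, x ≥ 0  →  Dual max −bᵀy s.t. Aᵀy ≥ −c, y ≥ 0.

Maximize: z = -36y1 - 11y2 - 10y3

Subject to:
  y1 + 4y2 + y3 ≥ 9
  5y1 + y2 + y3 ≥ 7
  y1, y2, y3 ≥ 0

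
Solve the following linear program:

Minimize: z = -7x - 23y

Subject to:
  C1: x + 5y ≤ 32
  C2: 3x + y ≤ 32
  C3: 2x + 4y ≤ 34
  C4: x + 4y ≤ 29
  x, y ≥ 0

Evaluate the objective at each vertex of the feasible region:
  z(0, 0) = 0
  z(10.67, 0) = -74.67
  z(9.4, 3.8) = -153.2
  z(7, 5) = -164  ←
  z(0, 6.4) = -147.2
The minimum is at x = 7, y = 5.

x = 7, y = 5, z = -164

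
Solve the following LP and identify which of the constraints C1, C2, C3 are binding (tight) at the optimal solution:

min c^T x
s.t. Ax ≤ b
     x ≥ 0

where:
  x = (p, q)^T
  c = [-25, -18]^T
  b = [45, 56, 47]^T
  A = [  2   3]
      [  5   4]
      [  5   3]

At p = 4, q = 9, compute slack b - a·x for each constraint:
  C1: 45 − 35 = 10  (slack)
  C2: 56 − 56 = 0  (binding)
  C3: 47 − 47 = 0  (binding)

Optimal: p = 4, q = 9
Binding: C2, C3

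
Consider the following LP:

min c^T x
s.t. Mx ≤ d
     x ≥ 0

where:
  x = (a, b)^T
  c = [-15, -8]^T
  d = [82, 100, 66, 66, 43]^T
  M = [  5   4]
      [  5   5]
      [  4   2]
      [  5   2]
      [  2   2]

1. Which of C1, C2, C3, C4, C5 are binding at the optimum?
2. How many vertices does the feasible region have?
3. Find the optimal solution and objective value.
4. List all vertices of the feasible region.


1. C1, C4
2. 5
3. a = 10, b = 8, z = -214
4. (0, 0), (13.2, 0), (10, 8), (2, 18), (0, 20)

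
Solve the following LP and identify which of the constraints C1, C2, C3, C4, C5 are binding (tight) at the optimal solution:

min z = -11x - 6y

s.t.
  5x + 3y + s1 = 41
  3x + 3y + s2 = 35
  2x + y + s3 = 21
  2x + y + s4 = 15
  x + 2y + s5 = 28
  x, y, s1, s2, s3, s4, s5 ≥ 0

At x = 4, y = 7, compute slack b - a·x for each constraint:
  C1: 41 − 41 = 0  (binding)
  C2: 35 − 33 = 2  (slack)
  C3: 21 − 15 = 6  (slack)
  C4: 15 − 15 = 0  (binding)
  C5: 28 − 18 = 10  (slack)

Optimal: x = 4, y = 7
Binding: C1, C4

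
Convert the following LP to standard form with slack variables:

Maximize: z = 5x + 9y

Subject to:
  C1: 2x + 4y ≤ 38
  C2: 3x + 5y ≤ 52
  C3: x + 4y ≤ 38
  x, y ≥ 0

max z = 5x + 9y

s.t.
  2x + 4y + s1 = 38
  3x + 5y + s2 = 52
  x + 4y + s3 = 38
  x, y, s1, s2, s3 ≥ 0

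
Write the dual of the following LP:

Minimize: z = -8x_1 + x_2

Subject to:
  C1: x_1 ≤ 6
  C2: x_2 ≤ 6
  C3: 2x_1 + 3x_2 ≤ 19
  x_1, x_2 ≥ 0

Primal min cᵀx s.t. Ax ≤ b, x ≥ 0  →  Dual max −bᵀy s.t. Aᵀy ≥ −c, y ≥ 0.

Maximize: z = -6y1 - 6y2 - 19y3

Subject to:
  y1 + 2y3 ≥ 8
  y2 + 3y3 ≥ -1
  y1, y2, y3 ≥ 0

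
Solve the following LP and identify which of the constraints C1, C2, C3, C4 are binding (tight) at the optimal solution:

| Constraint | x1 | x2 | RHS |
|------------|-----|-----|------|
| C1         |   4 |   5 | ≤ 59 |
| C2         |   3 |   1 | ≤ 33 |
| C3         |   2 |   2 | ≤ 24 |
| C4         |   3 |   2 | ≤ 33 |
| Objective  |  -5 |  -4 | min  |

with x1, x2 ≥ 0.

At x1 = 9, x2 = 3, compute slack b - a·x for each constraint:
  C1: 59 − 51 = 8  (slack)
  C2: 33 − 30 = 3  (slack)
  C3: 24 − 24 = 0  (binding)
  C4: 33 − 33 = 0  (binding)

Optimal: x1 = 9, x2 = 3
Binding: C3, C4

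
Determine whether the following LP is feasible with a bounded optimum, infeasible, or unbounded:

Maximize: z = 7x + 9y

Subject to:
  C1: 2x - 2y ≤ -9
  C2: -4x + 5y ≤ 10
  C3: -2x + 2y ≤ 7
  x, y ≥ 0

Infeasible (no feasible solution exists)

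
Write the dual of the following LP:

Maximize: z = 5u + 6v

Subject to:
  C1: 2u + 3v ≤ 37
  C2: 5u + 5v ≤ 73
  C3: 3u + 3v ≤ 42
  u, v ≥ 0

Primal max cᵀx s.t. Ax ≤ b, x ≥ 0  →  Dual min bᵀy s.t. Aᵀy ≥ c, y ≥ 0.

Minimize: z = 37y1 + 73y2 + 42y3

Subject to:
  2y1 + 5y2 + 3y3 ≥ 5
  3y1 + 5y2 + 3y3 ≥ 6
  y1, y2, y3 ≥ 0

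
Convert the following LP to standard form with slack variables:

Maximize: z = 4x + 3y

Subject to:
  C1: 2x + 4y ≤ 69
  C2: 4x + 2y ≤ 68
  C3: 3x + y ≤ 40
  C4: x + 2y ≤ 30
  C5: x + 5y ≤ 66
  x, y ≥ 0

max z = 4x + 3y

s.t.
  2x + 4y + s1 = 69
  4x + 2y + s2 = 68
  3x + y + s3 = 40
  x + 2y + s4 = 30
  x + 5y + s5 = 66
  x, y, s1, s2, s3, s4, s5 ≥ 0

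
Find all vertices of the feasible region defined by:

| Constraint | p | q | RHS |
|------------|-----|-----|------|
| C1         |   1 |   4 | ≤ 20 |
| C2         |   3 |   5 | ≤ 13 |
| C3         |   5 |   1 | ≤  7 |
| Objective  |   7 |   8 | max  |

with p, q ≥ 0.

(0, 0), (1.4, 0), (1, 2), (0, 2.6)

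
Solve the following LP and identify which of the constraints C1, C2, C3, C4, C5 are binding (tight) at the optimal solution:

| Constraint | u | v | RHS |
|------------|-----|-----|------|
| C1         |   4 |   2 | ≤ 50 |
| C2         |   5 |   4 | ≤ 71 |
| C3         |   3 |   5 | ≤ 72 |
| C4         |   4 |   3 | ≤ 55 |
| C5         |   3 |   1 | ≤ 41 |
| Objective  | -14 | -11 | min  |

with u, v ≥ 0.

At u = 7, v = 9, compute slack b - a·x for each constraint:
  C1: 50 − 46 = 4  (slack)
  C2: 71 − 71 = 0  (binding)
  C3: 72 − 66 = 6  (slack)
  C4: 55 − 55 = 0  (binding)
  C5: 41 − 30 = 11  (slack)

Optimal: u = 7, v = 9
Binding: C2, C4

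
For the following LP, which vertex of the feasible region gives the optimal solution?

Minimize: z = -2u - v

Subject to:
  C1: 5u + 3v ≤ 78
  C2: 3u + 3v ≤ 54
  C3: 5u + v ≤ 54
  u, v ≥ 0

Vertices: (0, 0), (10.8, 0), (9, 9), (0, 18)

Evaluate the objective at each vertex of the feasible region:
  z(0, 0) = 0
  z(10.8, 0) = -21.6
  z(9, 9) = -27  ←
  z(0, 18) = -18
The minimum is at u = 9, v = 9.

(9, 9)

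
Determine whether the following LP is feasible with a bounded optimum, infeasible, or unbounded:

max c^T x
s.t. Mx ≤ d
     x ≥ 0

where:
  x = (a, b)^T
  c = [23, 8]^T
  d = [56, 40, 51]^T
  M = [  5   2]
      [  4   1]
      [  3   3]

Feasible with a bounded optimal solution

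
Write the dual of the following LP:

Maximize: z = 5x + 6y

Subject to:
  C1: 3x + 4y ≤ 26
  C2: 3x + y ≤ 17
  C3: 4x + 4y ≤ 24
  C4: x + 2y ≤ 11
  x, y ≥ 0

Primal max cᵀx s.t. Ax ≤ b, x ≥ 0  →  Dual min bᵀy s.t. Aᵀy ≥ c, y ≥ 0.

Minimize: z = 26y1 + 17y2 + 24y3 + 11y4

Subject to:
  3y1 + 3y2 + 4y3 + y4 ≥ 5
  4y1 + y2 + 4y3 + 2y4 ≥ 6
  y1, y2, y3, y4 ≥ 0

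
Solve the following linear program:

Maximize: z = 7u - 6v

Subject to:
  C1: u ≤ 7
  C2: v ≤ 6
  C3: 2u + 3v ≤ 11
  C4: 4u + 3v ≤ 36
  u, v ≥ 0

Evaluate the objective at each vertex of the feasible region:
  z(0, 0) = 0
  z(5.5, 0) = 38.5  ←
  z(0, 3.667) = -22
The maximum is at u = 5.5, v = 0.

u = 5.5, v = 0, z = 38.5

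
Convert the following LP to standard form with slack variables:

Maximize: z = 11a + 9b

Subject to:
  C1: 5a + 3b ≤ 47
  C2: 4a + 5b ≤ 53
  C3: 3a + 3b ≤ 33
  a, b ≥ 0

max z = 11a + 9b

s.t.
  5a + 3b + s1 = 47
  4a + 5b + s2 = 53
  3a + 3b + s3 = 33
  a, b, s1, s2, s3 ≥ 0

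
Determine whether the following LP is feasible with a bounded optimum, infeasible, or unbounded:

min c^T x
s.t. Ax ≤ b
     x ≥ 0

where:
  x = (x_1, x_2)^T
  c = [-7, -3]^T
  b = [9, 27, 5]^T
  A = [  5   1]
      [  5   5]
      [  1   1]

Feasible with a bounded optimal solution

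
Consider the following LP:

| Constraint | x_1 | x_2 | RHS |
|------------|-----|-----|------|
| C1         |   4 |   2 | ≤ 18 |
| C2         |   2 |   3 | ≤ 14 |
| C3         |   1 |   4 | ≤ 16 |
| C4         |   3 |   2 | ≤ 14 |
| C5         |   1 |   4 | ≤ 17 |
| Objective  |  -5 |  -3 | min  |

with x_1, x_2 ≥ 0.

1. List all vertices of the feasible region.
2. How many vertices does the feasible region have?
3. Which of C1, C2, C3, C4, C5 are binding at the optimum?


1. (0, 0), (4.5, 0), (4, 1), (2.8, 2.8), (1.6, 3.6), (0, 4)
2. 6
3. C1, C4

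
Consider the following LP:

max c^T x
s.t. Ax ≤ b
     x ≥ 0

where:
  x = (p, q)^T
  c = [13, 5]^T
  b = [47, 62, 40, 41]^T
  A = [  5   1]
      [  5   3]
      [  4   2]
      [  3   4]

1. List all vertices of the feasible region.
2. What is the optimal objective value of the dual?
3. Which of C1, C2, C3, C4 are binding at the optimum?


1. (0, 0), (9.4, 0), (9, 2), (7.8, 4.4), (0, 10.25)
2. 127
3. C1, C3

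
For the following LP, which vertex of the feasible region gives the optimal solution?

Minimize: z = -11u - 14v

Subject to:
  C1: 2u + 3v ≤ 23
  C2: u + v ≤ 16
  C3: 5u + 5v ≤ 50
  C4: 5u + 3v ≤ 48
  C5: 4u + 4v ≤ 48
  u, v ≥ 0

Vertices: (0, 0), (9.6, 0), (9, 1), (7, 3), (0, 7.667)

Evaluate the objective at each vertex of the feasible region:
  z(0, 0) = 0
  z(9.6, 0) = -105.6
  z(9, 1) = -113
  z(7, 3) = -119  ←
  z(0, 7.667) = -107.3
The minimum is at u = 7, v = 3.

(7, 3)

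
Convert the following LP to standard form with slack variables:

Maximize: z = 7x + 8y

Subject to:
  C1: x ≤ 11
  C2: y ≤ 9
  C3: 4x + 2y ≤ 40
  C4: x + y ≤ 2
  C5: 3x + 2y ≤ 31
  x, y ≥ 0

max z = 7x + 8y

s.t.
  x + s1 = 11
  y + s2 = 9
  4x + 2y + s3 = 40
  x + y + s4 = 2
  3x + 2y + s5 = 31
  x, y, s1, s2, s3, s4, s5 ≥ 0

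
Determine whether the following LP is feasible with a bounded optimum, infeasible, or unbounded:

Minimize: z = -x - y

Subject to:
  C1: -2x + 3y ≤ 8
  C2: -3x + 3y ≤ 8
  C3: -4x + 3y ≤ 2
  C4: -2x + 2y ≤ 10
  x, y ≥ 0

Unbounded (objective can decrease without bound)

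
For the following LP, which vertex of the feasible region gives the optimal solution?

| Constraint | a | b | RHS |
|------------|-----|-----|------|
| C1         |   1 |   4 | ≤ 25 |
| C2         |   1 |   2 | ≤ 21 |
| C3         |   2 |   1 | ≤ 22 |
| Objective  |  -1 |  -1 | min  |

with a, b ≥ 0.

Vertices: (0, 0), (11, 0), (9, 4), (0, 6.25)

Evaluate the objective at each vertex of the feasible region:
  z(0, 0) = 0
  z(11, 0) = -11
  z(9, 4) = -13  ←
  z(0, 6.25) = -6.25
The minimum is at a = 9, b = 4.

(9, 4)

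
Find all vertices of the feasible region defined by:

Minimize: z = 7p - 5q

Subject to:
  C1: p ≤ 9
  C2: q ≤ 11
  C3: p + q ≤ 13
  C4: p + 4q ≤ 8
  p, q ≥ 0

(0, 0), (8, 0), (0, 2)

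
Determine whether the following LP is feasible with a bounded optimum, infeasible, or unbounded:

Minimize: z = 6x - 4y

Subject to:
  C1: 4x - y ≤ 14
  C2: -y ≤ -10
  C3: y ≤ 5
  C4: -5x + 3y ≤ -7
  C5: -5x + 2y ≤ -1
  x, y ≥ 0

Infeasible (no feasible solution exists)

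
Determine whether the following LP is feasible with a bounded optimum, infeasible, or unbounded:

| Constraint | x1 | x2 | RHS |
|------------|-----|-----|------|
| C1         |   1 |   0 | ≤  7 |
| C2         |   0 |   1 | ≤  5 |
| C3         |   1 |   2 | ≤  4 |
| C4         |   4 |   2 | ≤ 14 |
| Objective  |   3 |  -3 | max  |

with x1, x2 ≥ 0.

Feasible with a bounded optimal solution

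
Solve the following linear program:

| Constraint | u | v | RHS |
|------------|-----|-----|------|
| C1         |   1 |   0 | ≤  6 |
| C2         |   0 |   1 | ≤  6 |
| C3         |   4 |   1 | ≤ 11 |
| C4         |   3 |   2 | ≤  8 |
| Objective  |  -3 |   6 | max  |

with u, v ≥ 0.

Evaluate the objective at each vertex of the feasible region:
  z(0, 0) = 0
  z(2.667, 0) = -8
  z(0, 4) = 24  ←
The maximum is at u = 0, v = 4.

u = 0, v = 4, z = 24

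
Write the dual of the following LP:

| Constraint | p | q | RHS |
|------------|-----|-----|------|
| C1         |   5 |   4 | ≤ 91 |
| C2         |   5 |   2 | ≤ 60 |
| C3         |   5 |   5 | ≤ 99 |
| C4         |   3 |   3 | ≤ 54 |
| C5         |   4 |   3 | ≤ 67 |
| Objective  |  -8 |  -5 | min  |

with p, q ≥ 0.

Primal min cᵀx s.t. Ax ≤ b, x ≥ 0  →  Dual max −bᵀy s.t. Aᵀy ≥ −c, y ≥ 0.

Maximize: z = -91y1 - 60y2 - 99y3 - 54y4 - 67y5

Subject to:
  5y1 + 5y2 + 5y3 + 3y4 + 4y5 ≥ 8
  4y1 + 2y2 + 5y3 + 3y4 + 3y5 ≥ 5
  y1, y2, y3, y4, y5 ≥ 0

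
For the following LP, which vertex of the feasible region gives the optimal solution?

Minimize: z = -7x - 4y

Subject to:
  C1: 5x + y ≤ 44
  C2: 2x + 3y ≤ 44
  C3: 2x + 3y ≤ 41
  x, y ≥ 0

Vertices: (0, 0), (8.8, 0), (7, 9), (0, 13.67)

Evaluate the objective at each vertex of the feasible region:
  z(0, 0) = 0
  z(8.8, 0) = -61.6
  z(7, 9) = -85  ←
  z(0, 13.67) = -54.67
The minimum is at x = 7, y = 9.

(7, 9)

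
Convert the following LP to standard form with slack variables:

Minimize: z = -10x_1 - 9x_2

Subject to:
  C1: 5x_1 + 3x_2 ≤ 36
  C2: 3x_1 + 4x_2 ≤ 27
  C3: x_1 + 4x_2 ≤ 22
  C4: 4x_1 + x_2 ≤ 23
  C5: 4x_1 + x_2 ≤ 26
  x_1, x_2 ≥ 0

min z = -10x_1 - 9x_2

s.t.
  5x_1 + 3x_2 + s1 = 36
  3x_1 + 4x_2 + s2 = 27
  x_1 + 4x_2 + s3 = 22
  4x_1 + x_2 + s4 = 23
  4x_1 + x_2 + s5 = 26
  x_1, x_2, s1, s2, s3, s4, s5 ≥ 0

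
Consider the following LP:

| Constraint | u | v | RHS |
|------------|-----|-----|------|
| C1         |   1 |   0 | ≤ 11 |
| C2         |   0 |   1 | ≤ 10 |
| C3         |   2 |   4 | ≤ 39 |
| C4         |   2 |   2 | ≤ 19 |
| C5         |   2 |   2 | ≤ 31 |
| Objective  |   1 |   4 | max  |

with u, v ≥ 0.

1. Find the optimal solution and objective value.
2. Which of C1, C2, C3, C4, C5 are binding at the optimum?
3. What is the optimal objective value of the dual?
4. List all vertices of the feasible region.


1. u = 0, v = 9.5, z = 38
2. C4
3. 38
4. (0, 0), (9.5, 0), (0, 9.5)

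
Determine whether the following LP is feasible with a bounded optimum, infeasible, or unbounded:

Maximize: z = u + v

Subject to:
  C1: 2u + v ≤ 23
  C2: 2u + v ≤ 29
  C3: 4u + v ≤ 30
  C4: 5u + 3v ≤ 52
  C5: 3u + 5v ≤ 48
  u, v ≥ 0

Feasible with a bounded optimal solution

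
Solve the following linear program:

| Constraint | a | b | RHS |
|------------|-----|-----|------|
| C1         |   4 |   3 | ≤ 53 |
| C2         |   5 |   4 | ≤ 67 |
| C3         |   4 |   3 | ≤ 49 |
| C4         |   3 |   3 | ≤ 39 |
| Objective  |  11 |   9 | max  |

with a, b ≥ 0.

Evaluate the objective at each vertex of the feasible region:
  z(0, 0) = 0
  z(12.25, 0) = 134.8
  z(10, 3) = 137  ←
  z(0, 13) = 117
The maximum is at a = 10, b = 3.

a = 10, b = 3, z = 137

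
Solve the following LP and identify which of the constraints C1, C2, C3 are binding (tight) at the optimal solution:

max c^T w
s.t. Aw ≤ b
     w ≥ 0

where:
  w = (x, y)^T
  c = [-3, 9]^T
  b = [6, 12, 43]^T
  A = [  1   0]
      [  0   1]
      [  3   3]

At x = 0, y = 12, compute slack b - a·x for each constraint:
  C1: 6 − 0 = 6  (slack)
  C2: 12 − 12 = 0  (binding)
  C3: 43 − 36 = 7  (slack)

Optimal: x = 0, y = 12
Binding: C2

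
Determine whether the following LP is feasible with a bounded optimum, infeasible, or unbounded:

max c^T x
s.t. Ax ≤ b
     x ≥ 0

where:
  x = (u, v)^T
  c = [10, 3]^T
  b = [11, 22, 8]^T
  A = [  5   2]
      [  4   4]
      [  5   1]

Feasible with a bounded optimal solution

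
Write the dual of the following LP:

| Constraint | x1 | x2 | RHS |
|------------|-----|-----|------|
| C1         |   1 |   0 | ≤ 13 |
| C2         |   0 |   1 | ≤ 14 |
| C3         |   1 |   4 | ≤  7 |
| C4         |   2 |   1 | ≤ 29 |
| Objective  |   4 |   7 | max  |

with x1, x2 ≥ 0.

Primal max cᵀx s.t. Ax ≤ b, x ≥ 0  →  Dual min bᵀy s.t. Aᵀy ≥ c, y ≥ 0.

Minimize: z = 13y1 + 14y2 + 7y3 + 29y4

Subject to:
  y1 + y3 + 2y4 ≥ 4
  y2 + 4y3 + y4 ≥ 7
  y1, y2, y3, y4 ≥ 0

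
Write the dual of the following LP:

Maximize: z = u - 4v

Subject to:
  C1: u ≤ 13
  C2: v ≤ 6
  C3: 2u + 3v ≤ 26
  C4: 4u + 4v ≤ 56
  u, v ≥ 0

Primal max cᵀx s.t. Ax ≤ b, x ≥ 0  →  Dual min bᵀy s.t. Aᵀy ≥ c, y ≥ 0.

Minimize: z = 13y1 + 6y2 + 26y3 + 56y4

Subject to:
  y1 + 2y3 + 4y4 ≥ 1
  y2 + 3y3 + 4y4 ≥ -4
  y1, y2, y3, y4 ≥ 0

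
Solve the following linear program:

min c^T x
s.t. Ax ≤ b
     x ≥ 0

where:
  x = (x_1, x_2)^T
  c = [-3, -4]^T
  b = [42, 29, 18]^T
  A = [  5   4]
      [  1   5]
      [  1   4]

Evaluate the objective at each vertex of the feasible region:
  z(0, 0) = 0
  z(8.4, 0) = -25.2
  z(6, 3) = -30  ←
  z(0, 4.5) = -18
The minimum is at x_1 = 6, x_2 = 3.

x_1 = 6, x_2 = 3, z = -30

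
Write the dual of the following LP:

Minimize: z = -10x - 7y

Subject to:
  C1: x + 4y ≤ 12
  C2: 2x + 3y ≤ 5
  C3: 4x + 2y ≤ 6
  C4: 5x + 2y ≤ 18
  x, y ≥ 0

Primal min cᵀx s.t. Ax ≤ b, x ≥ 0  →  Dual max −bᵀy s.t. Aᵀy ≥ −c, y ≥ 0.

Maximize: z = -12y1 - 5y2 - 6y3 - 18y4

Subject to:
  y1 + 2y2 + 4y3 + 5y4 ≥ 10
  4y1 + 3y2 + 2y3 + 2y4 ≥ 7
  y1, y2, y3, y4 ≥ 0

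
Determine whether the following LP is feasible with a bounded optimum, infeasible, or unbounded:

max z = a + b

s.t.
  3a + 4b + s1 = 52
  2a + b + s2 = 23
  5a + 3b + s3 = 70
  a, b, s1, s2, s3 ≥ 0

Feasible with a bounded optimal solution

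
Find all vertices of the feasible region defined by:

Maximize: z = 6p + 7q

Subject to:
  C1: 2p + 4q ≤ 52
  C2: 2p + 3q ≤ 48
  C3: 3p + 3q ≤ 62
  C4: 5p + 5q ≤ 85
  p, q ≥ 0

(0, 0), (17, 0), (8, 9), (0, 13)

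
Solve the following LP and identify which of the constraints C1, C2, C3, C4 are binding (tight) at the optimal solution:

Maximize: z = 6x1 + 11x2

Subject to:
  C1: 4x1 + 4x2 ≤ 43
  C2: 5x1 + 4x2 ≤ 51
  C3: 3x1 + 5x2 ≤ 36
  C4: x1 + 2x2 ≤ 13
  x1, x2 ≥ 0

At x1 = 7, x2 = 3, compute slack b - a·x for each constraint:
  C1: 43 − 40 = 3  (slack)
  C2: 51 − 47 = 4  (slack)
  C3: 36 − 36 = 0  (binding)
  C4: 13 − 13 = 0  (binding)

Optimal: x1 = 7, x2 = 3
Binding: C3, C4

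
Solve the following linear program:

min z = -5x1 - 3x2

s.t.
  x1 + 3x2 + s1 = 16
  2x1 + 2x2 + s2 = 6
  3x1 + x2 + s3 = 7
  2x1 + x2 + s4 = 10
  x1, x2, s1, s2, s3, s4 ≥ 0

Evaluate the objective at each vertex of the feasible region:
  z(0, 0) = 0
  z(2.333, 0) = -11.67
  z(2, 1) = -13  ←
  z(0, 3) = -9
The minimum is at x1 = 2, x2 = 1.

x1 = 2, x2 = 1, z = -13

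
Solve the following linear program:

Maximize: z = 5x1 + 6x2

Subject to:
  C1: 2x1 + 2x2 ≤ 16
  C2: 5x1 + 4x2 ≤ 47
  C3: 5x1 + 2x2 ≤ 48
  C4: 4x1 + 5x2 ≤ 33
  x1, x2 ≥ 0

Evaluate the objective at each vertex of the feasible region:
  z(0, 0) = 0
  z(8, 0) = 40
  z(7, 1) = 41  ←
  z(0, 6.6) = 39.6
The maximum is at x1 = 7, x2 = 1.

x1 = 7, x2 = 1, z = 41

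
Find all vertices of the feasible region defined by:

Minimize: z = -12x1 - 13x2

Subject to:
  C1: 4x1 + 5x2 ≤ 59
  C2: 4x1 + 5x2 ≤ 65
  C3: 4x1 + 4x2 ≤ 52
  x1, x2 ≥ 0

(0, 0), (13, 0), (6, 7), (0, 11.8)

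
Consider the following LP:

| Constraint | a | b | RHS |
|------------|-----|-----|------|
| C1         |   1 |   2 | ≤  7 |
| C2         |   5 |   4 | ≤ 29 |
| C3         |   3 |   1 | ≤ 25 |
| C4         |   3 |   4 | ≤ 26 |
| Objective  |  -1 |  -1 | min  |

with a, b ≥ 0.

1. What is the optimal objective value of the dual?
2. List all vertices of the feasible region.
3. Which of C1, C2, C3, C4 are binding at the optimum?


1. -6
2. (0, 0), (5.8, 0), (5, 1), (0, 3.5)
3. C1, C2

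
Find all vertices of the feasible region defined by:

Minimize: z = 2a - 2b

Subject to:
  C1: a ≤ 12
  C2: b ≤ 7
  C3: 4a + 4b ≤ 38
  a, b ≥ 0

(0, 0), (9.5, 0), (2.5, 7), (0, 7)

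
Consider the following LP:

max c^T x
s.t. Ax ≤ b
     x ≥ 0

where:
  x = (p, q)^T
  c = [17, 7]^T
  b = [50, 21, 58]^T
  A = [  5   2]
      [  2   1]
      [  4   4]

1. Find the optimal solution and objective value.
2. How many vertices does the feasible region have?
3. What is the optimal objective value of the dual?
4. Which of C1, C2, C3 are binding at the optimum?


1. p = 8, q = 5, z = 171
2. 5
3. 171
4. C1, C2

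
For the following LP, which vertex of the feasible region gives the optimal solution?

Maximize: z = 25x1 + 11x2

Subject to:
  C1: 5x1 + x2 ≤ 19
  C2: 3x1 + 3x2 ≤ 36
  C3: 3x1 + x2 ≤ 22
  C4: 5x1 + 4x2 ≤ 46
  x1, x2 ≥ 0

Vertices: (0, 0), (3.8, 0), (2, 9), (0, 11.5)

Evaluate the objective at each vertex of the feasible region:
  z(0, 0) = 0
  z(3.8, 0) = 95
  z(2, 9) = 149  ←
  z(0, 11.5) = 126.5
The maximum is at x1 = 2, x2 = 9.

(2, 9)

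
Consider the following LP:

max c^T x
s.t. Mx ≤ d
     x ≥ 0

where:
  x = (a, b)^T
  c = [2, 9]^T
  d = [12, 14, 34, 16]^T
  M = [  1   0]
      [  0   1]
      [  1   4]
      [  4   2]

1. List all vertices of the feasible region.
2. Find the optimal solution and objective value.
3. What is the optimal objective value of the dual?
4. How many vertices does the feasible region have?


1. (0, 0), (4, 0), (0, 8)
2. a = 0, b = 8, z = 72
3. 72
4. 3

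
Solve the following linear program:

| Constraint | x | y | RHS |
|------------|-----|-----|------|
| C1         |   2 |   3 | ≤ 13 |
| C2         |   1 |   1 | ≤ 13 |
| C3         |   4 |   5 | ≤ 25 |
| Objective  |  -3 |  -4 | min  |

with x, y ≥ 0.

Evaluate the objective at each vertex of the feasible region:
  z(0, 0) = 0
  z(6.25, 0) = -18.75
  z(5, 1) = -19  ←
  z(0, 4.333) = -17.33
The minimum is at x = 5, y = 1.

x = 5, y = 1, z = -19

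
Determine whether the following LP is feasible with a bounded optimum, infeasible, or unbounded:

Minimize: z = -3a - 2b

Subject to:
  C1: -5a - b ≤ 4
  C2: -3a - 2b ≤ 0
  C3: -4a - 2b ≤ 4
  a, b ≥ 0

Unbounded (objective can decrease without bound)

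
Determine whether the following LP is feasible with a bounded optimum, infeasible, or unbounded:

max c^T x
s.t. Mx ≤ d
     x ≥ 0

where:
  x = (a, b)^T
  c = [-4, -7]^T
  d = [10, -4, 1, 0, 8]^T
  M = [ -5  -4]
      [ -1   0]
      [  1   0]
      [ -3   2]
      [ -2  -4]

Infeasible (no feasible solution exists)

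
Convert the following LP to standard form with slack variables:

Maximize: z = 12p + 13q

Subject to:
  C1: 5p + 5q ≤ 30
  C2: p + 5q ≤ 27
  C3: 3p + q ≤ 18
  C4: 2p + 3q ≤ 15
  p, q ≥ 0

max z = 12p + 13q

s.t.
  5p + 5q + s1 = 30
  p + 5q + s2 = 27
  3p + q + s3 = 18
  2p + 3q + s4 = 15
  p, q, s1, s2, s3, s4 ≥ 0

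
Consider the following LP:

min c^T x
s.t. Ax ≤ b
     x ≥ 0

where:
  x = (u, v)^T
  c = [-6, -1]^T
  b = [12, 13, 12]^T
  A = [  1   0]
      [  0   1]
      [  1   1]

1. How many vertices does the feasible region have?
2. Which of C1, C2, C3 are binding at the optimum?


1. 3
2. C1, C3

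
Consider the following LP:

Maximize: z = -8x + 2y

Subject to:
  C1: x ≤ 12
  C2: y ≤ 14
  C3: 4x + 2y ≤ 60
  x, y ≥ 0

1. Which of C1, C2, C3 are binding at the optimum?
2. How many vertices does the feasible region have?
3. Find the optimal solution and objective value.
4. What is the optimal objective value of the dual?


1. C2
2. 5
3. x = 0, y = 14, z = 28
4. 28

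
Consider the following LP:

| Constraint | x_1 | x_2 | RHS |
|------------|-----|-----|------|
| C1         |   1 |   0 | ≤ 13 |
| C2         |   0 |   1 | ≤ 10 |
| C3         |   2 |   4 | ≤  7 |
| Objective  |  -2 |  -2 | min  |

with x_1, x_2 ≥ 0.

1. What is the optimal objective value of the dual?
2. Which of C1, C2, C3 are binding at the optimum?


1. -7
2. C3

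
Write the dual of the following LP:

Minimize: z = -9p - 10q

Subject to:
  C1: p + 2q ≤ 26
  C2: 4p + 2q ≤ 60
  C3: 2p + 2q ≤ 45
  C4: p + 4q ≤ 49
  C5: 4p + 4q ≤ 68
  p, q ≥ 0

Primal min cᵀx s.t. Ax ≤ b, x ≥ 0  →  Dual max −bᵀy s.t. Aᵀy ≥ −c, y ≥ 0.

Maximize: z = -26y1 - 60y2 - 45y3 - 49y4 - 68y5

Subject to:
  y1 + 4y2 + 2y3 + y4 + 4y5 ≥ 9
  2y1 + 2y2 + 2y3 + 4y4 + 4y5 ≥ 10
  y1, y2, y3, y4, y5 ≥ 0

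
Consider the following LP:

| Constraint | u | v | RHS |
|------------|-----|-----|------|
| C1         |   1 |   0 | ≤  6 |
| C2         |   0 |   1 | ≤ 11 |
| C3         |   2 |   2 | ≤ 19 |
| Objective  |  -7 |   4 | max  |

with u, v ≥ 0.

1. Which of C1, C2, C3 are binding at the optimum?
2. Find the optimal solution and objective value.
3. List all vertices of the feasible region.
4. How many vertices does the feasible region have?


1. C3
2. u = 0, v = 9.5, z = 38
3. (0, 0), (6, 0), (6, 3.5), (0, 9.5)
4. 4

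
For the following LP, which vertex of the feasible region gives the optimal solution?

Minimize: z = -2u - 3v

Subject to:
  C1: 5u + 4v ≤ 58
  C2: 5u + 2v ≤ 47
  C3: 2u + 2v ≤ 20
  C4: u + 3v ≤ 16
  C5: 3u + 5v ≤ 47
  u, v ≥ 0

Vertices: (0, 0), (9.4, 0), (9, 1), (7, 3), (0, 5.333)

Evaluate the objective at each vertex of the feasible region:
  z(0, 0) = 0
  z(9.4, 0) = -18.8
  z(9, 1) = -21
  z(7, 3) = -23  ←
  z(0, 5.333) = -16
The minimum is at u = 7, v = 3.

(7, 3)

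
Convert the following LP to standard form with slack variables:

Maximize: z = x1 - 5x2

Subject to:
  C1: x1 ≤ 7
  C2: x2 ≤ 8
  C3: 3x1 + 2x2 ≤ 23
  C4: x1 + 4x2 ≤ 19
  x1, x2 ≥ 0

max z = x1 - 5x2

s.t.
  x1 + s1 = 7
  x2 + s2 = 8
  3x1 + 2x2 + s3 = 23
  x1 + 4x2 + s4 = 19
  x1, x2, s1, s2, s3, s4 ≥ 0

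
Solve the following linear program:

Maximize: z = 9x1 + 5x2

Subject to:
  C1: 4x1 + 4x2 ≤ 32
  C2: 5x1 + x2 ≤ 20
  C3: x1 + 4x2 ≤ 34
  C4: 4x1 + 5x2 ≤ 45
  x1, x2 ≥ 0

Evaluate the objective at each vertex of the feasible region:
  z(0, 0) = 0
  z(4, 0) = 36
  z(3, 5) = 52  ←
  z(0, 8) = 40
The maximum is at x1 = 3, x2 = 5.

x1 = 3, x2 = 5, z = 52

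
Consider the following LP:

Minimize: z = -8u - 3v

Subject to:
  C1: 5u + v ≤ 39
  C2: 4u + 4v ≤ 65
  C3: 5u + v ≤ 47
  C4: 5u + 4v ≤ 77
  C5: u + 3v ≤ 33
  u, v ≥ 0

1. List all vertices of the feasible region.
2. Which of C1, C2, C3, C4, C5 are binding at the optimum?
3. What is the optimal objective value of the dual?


1. (0, 0), (7.8, 0), (6, 9), (0, 11)
2. C1, C5
3. -75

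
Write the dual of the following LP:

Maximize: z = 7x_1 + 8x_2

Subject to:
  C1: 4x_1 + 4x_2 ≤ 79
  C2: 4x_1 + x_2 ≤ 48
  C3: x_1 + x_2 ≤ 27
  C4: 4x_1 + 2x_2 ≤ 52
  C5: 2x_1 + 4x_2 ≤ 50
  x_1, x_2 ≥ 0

Primal max cᵀx s.t. Ax ≤ b, x ≥ 0  →  Dual min bᵀy s.t. Aᵀy ≥ c, y ≥ 0.

Minimize: z = 79y1 + 48y2 + 27y3 + 52y4 + 50y5

Subject to:
  4y1 + 4y2 + y3 + 4y4 + 2y5 ≥ 7
  4y1 + y2 + y3 + 2y4 + 4y5 ≥ 8
  y1, y2, y3, y4, y5 ≥ 0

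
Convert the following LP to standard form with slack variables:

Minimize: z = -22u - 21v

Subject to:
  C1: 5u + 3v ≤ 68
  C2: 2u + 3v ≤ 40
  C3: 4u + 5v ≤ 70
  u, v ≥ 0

min z = -22u - 21v

s.t.
  5u + 3v + s1 = 68
  2u + 3v + s2 = 40
  4u + 5v + s3 = 70
  u, v, s1, s2, s3 ≥ 0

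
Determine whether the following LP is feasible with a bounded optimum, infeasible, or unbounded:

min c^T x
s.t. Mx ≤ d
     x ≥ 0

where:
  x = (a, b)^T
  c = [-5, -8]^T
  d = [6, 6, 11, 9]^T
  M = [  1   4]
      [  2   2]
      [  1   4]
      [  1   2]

Feasible with a bounded optimal solution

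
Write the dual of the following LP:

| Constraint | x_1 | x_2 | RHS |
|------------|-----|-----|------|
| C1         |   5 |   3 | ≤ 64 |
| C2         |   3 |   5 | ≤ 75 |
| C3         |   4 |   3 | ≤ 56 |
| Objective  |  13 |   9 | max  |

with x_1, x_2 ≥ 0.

Primal max cᵀx s.t. Ax ≤ b, x ≥ 0  →  Dual min bᵀy s.t. Aᵀy ≥ c, y ≥ 0.

Minimize: z = 64y1 + 75y2 + 56y3

Subject to:
  5y1 + 3y2 + 4y3 ≥ 13
  3y1 + 5y2 + 3y3 ≥ 9
  y1, y2, y3 ≥ 0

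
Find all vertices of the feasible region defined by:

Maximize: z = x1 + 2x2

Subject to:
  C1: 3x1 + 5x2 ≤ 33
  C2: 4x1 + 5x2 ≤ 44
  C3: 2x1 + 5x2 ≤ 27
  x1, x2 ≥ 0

(0, 0), (11, 0), (6, 3), (0, 5.4)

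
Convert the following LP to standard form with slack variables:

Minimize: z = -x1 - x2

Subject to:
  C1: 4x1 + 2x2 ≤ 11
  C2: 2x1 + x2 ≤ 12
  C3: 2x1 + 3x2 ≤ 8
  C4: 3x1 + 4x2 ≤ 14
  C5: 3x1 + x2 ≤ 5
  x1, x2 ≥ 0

min z = -x1 - x2

s.t.
  4x1 + 2x2 + s1 = 11
  2x1 + x2 + s2 = 12
  2x1 + 3x2 + s3 = 8
  3x1 + 4x2 + s4 = 14
  3x1 + x2 + s5 = 5
  x1, x2, s1, s2, s3, s4, s5 ≥ 0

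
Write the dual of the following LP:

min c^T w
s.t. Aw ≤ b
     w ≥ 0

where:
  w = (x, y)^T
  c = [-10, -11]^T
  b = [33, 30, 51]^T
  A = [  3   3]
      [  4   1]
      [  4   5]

Primal min cᵀx s.t. Ax ≤ b, x ≥ 0  →  Dual max −bᵀy s.t. Aᵀy ≥ −c, y ≥ 0.

Maximize: z = -33y1 - 30y2 - 51y3

Subject to:
  3y1 + 4y2 + 4y3 ≥ 10
  3y1 + y2 + 5y3 ≥ 11
  y1, y2, y3 ≥ 0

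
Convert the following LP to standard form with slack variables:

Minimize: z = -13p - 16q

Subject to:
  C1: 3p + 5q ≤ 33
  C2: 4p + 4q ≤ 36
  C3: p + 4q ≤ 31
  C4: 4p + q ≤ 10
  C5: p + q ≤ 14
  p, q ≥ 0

min z = -13p - 16q

s.t.
  3p + 5q + s1 = 33
  4p + 4q + s2 = 36
  p + 4q + s3 = 31
  4p + q + s4 = 10
  p + q + s5 = 14
  p, q, s1, s2, s3, s4, s5 ≥ 0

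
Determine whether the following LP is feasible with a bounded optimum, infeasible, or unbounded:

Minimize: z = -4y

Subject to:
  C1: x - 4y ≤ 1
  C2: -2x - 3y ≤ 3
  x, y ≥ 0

Unbounded (objective can decrease without bound)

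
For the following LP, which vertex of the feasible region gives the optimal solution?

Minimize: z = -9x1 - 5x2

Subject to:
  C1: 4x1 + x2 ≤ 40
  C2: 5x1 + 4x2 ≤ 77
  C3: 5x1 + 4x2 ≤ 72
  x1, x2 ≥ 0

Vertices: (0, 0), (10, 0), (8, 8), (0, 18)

Evaluate the objective at each vertex of the feasible region:
  z(0, 0) = 0
  z(10, 0) = -90
  z(8, 8) = -112  ←
  z(0, 18) = -90
The minimum is at x1 = 8, x2 = 8.

(8, 8)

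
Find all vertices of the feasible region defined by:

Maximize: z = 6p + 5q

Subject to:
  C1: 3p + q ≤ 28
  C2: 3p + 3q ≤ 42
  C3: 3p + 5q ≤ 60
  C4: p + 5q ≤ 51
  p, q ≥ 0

(0, 0), (9.333, 0), (7, 7), (5, 9), (4.5, 9.3), (0, 10.2)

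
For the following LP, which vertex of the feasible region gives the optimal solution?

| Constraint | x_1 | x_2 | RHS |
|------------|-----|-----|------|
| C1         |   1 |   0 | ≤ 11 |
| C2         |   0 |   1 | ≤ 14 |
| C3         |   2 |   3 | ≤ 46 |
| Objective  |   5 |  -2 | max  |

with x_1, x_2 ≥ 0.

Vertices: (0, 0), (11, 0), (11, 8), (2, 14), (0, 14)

Evaluate the objective at each vertex of the feasible region:
  z(0, 0) = 0
  z(11, 0) = 55  ←
  z(11, 8) = 39
  z(2, 14) = -18
  z(0, 14) = -28
The maximum is at x_1 = 11, x_2 = 0.

(11, 0)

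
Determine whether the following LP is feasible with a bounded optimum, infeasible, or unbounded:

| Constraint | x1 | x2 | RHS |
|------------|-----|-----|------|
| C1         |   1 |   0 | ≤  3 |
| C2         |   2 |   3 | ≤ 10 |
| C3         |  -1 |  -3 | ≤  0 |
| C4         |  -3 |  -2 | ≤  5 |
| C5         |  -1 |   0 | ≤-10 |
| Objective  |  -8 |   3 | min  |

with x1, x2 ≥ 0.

Infeasible (no feasible solution exists)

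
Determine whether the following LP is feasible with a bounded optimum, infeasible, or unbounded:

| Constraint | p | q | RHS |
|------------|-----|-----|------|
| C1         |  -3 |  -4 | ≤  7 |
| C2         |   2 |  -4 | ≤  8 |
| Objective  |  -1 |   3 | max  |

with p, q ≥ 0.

Unbounded (objective can increase without bound)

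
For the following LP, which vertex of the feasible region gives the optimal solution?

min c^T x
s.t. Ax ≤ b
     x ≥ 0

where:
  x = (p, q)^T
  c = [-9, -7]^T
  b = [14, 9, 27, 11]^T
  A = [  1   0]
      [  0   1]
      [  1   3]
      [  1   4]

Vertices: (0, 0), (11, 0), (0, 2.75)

Evaluate the objective at each vertex of the feasible region:
  z(0, 0) = 0
  z(11, 0) = -99  ←
  z(0, 2.75) = -19.25
The minimum is at p = 11, q = 0.

(11, 0)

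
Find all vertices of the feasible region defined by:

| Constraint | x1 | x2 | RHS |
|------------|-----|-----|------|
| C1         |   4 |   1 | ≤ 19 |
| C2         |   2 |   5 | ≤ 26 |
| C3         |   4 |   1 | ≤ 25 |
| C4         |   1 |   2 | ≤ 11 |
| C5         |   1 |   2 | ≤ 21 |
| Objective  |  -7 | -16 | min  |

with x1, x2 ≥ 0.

(0, 0), (4.75, 0), (3.857, 3.571), (3, 4), (0, 5.2)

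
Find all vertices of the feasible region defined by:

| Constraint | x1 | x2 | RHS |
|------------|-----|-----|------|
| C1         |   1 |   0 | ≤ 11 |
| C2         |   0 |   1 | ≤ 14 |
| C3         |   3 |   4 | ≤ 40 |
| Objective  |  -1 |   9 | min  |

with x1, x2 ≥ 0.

(0, 0), (11, 0), (11, 1.75), (0, 10)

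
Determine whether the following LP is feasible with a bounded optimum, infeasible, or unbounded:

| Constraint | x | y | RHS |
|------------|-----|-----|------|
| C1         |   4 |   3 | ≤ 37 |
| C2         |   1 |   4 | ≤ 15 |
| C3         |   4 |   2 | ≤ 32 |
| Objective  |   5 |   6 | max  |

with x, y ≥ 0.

Feasible with a bounded optimal solution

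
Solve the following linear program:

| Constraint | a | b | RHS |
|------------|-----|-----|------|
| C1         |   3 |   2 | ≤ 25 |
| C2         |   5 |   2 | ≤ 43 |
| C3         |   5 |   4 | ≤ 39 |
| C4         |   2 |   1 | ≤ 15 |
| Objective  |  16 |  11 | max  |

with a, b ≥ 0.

Evaluate the objective at each vertex of the feasible region:
  z(0, 0) = 0
  z(7.5, 0) = 120
  z(7, 1) = 123  ←
  z(0, 9.75) = 107.2
The maximum is at a = 7, b = 1.

a = 7, b = 1, z = 123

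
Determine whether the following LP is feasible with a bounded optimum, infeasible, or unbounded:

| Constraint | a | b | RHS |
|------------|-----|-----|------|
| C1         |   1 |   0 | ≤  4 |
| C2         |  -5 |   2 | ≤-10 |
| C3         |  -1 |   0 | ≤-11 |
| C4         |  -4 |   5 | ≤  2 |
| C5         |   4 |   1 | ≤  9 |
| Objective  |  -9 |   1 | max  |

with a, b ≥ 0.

Infeasible (no feasible solution exists)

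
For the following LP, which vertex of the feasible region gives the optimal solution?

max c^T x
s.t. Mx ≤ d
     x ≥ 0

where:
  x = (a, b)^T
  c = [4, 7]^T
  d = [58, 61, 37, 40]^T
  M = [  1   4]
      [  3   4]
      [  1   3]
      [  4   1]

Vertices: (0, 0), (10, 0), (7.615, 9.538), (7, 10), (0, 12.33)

Evaluate the objective at each vertex of the feasible region:
  z(0, 0) = 0
  z(10, 0) = 40
  z(7.615, 9.538) = 97.23
  z(7, 10) = 98  ←
  z(0, 12.33) = 86.33
The maximum is at a = 7, b = 10.

(7, 10)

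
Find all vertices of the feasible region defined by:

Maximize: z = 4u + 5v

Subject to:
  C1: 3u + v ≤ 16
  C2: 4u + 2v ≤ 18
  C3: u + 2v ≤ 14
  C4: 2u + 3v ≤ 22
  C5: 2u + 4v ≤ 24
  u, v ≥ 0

(0, 0), (4.5, 0), (2, 5), (0, 6)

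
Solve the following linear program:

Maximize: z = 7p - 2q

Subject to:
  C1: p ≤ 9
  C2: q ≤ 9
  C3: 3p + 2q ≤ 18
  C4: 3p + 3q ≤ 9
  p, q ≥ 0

Evaluate the objective at each vertex of the feasible region:
  z(0, 0) = 0
  z(3, 0) = 21  ←
  z(0, 3) = -6
The maximum is at p = 3, q = 0.

p = 3, q = 0, z = 21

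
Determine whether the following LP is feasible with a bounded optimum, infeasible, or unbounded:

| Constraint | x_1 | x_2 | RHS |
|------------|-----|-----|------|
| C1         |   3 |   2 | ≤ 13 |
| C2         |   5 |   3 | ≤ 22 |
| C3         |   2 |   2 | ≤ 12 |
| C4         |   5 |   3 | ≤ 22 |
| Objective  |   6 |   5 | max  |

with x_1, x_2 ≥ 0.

Feasible with a bounded optimal solution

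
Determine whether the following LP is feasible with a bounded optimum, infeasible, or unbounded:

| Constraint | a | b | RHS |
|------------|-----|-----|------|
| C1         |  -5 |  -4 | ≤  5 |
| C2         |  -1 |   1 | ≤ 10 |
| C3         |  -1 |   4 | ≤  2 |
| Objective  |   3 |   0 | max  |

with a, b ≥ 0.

Unbounded (objective can increase without bound)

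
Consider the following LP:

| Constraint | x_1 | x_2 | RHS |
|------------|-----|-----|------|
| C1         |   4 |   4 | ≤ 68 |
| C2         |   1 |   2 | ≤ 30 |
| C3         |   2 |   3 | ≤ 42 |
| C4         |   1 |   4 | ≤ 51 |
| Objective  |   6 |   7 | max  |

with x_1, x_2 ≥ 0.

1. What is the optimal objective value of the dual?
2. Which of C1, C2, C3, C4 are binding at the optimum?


1. 110
2. C1, C3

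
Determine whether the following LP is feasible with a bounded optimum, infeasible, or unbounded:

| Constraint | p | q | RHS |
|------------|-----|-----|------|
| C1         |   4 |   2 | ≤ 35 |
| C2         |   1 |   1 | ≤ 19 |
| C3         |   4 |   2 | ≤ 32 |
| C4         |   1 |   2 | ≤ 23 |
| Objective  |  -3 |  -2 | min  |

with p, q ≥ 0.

Feasible with a bounded optimal solution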